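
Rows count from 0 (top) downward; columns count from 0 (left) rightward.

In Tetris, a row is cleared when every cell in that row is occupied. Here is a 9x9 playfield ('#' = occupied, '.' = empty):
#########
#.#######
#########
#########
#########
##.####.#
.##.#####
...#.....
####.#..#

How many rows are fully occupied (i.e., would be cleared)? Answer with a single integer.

Check each row:
  row 0: 0 empty cells -> FULL (clear)
  row 1: 1 empty cell -> not full
  row 2: 0 empty cells -> FULL (clear)
  row 3: 0 empty cells -> FULL (clear)
  row 4: 0 empty cells -> FULL (clear)
  row 5: 2 empty cells -> not full
  row 6: 2 empty cells -> not full
  row 7: 8 empty cells -> not full
  row 8: 3 empty cells -> not full
Total rows cleared: 4

Answer: 4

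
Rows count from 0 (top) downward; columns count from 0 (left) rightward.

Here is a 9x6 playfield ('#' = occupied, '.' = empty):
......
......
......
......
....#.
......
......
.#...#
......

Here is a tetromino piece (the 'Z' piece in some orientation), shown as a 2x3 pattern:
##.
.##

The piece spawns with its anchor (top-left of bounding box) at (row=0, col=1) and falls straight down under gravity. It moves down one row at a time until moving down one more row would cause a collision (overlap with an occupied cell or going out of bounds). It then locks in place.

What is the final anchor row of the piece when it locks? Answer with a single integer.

Spawn at (row=0, col=1). Try each row:
  row 0: fits
  row 1: fits
  row 2: fits
  row 3: fits
  row 4: fits
  row 5: fits
  row 6: fits
  row 7: blocked -> lock at row 6

Answer: 6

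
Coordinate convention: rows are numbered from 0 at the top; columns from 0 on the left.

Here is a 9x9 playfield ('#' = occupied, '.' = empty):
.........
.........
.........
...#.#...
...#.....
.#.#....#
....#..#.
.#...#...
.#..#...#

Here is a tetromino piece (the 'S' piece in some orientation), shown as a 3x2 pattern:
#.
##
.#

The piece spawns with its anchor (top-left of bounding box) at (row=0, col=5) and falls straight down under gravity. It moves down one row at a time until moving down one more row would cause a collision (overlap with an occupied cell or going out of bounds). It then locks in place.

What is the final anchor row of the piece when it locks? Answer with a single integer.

Spawn at (row=0, col=5). Try each row:
  row 0: fits
  row 1: fits
  row 2: blocked -> lock at row 1

Answer: 1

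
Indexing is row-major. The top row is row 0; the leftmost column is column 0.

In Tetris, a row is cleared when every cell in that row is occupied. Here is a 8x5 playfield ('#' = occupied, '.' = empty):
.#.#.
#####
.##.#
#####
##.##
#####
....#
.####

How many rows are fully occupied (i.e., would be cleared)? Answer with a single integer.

Check each row:
  row 0: 3 empty cells -> not full
  row 1: 0 empty cells -> FULL (clear)
  row 2: 2 empty cells -> not full
  row 3: 0 empty cells -> FULL (clear)
  row 4: 1 empty cell -> not full
  row 5: 0 empty cells -> FULL (clear)
  row 6: 4 empty cells -> not full
  row 7: 1 empty cell -> not full
Total rows cleared: 3

Answer: 3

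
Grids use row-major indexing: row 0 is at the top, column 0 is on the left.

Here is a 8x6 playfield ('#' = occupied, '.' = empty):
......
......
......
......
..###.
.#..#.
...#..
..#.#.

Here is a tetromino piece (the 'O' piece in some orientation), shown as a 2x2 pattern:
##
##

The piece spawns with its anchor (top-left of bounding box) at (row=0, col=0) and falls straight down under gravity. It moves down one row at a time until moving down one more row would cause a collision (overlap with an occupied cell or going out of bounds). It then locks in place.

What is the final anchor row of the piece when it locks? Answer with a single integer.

Spawn at (row=0, col=0). Try each row:
  row 0: fits
  row 1: fits
  row 2: fits
  row 3: fits
  row 4: blocked -> lock at row 3

Answer: 3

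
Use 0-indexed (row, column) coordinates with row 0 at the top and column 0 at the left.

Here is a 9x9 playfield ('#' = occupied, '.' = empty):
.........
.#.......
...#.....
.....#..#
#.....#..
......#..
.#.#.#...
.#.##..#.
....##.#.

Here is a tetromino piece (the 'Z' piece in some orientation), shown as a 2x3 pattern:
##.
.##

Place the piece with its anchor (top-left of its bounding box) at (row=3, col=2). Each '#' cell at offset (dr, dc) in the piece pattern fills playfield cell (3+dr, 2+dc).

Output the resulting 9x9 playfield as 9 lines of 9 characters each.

Fill (3+0,2+0) = (3,2)
Fill (3+0,2+1) = (3,3)
Fill (3+1,2+1) = (4,3)
Fill (3+1,2+2) = (4,4)

Answer: .........
.#.......
...#.....
..##.#..#
#..##.#..
......#..
.#.#.#...
.#.##..#.
....##.#.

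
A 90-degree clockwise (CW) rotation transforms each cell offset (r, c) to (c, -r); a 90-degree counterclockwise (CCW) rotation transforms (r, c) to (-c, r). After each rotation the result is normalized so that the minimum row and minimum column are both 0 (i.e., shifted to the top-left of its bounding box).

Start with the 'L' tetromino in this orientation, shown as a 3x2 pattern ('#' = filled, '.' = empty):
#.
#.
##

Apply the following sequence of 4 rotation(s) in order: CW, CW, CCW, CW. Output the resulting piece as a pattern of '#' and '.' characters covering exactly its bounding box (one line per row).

Start:
#.
#.
##
After rotation 1 (CW):
###
#..
After rotation 2 (CW):
##
.#
.#
After rotation 3 (CCW):
###
#..
After rotation 4 (CW):
##
.#
.#

Answer: ##
.#
.#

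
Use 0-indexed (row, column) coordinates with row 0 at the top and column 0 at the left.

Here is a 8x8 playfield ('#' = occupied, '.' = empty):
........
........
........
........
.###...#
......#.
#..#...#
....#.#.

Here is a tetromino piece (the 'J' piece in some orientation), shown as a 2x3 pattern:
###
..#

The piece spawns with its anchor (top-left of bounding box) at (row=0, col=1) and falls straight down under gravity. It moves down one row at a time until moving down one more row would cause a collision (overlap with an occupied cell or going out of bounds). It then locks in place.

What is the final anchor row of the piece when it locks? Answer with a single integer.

Spawn at (row=0, col=1). Try each row:
  row 0: fits
  row 1: fits
  row 2: fits
  row 3: blocked -> lock at row 2

Answer: 2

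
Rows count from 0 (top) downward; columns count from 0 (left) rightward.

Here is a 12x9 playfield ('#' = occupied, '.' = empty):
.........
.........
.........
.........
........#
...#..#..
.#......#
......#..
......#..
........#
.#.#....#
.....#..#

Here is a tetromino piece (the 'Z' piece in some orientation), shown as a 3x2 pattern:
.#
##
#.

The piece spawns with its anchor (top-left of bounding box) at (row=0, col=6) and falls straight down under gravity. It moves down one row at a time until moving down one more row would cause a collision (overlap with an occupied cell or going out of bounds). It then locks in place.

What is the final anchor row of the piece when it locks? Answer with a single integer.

Spawn at (row=0, col=6). Try each row:
  row 0: fits
  row 1: fits
  row 2: fits
  row 3: blocked -> lock at row 2

Answer: 2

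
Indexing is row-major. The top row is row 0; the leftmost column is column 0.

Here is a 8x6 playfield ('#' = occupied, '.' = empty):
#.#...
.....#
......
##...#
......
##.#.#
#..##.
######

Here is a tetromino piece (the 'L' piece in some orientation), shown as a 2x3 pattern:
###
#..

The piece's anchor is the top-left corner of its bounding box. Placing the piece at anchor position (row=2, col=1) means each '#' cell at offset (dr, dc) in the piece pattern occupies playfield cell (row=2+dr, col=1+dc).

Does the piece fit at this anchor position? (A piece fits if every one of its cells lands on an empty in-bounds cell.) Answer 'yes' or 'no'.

Check each piece cell at anchor (2, 1):
  offset (0,0) -> (2,1): empty -> OK
  offset (0,1) -> (2,2): empty -> OK
  offset (0,2) -> (2,3): empty -> OK
  offset (1,0) -> (3,1): occupied ('#') -> FAIL
All cells valid: no

Answer: no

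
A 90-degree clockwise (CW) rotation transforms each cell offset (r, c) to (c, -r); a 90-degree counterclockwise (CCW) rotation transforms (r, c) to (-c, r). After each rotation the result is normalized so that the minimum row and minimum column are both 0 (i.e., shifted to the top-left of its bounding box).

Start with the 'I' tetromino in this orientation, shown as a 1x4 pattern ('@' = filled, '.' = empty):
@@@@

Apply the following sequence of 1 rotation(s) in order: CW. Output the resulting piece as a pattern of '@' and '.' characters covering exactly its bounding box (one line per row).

Start:
@@@@
After rotation 1 (CW):
@
@
@
@

Answer: @
@
@
@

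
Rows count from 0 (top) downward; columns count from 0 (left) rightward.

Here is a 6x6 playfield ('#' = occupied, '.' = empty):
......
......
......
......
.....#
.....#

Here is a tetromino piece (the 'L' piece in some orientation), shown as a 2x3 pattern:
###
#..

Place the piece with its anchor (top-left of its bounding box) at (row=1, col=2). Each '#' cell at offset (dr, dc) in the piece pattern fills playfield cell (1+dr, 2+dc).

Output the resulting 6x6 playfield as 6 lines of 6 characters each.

Answer: ......
..###.
..#...
......
.....#
.....#

Derivation:
Fill (1+0,2+0) = (1,2)
Fill (1+0,2+1) = (1,3)
Fill (1+0,2+2) = (1,4)
Fill (1+1,2+0) = (2,2)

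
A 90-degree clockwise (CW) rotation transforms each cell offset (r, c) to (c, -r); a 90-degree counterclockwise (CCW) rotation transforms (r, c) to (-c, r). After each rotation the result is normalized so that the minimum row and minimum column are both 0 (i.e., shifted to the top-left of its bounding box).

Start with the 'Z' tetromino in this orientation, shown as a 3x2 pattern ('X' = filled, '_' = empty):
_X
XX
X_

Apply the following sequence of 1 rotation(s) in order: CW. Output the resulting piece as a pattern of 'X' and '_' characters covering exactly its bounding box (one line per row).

Answer: XX_
_XX

Derivation:
Start:
_X
XX
X_
After rotation 1 (CW):
XX_
_XX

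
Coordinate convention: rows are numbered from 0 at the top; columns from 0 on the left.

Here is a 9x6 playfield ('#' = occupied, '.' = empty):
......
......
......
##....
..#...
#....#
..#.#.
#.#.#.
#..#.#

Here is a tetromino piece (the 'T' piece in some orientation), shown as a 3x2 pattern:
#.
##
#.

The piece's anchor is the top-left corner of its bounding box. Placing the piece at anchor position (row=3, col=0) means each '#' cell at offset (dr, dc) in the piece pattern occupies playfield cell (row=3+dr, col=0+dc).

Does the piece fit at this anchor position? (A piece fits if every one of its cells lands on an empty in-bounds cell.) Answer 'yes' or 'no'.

Check each piece cell at anchor (3, 0):
  offset (0,0) -> (3,0): occupied ('#') -> FAIL
  offset (1,0) -> (4,0): empty -> OK
  offset (1,1) -> (4,1): empty -> OK
  offset (2,0) -> (5,0): occupied ('#') -> FAIL
All cells valid: no

Answer: no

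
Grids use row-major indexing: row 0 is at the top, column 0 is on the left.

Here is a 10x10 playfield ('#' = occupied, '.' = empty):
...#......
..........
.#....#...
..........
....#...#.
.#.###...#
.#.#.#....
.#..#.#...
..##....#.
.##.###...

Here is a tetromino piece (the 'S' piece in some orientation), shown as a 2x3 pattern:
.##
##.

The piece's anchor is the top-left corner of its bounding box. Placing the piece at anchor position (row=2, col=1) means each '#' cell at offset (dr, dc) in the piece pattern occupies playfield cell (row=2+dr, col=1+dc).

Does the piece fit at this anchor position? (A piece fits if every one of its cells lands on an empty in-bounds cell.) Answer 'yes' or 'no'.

Answer: yes

Derivation:
Check each piece cell at anchor (2, 1):
  offset (0,1) -> (2,2): empty -> OK
  offset (0,2) -> (2,3): empty -> OK
  offset (1,0) -> (3,1): empty -> OK
  offset (1,1) -> (3,2): empty -> OK
All cells valid: yes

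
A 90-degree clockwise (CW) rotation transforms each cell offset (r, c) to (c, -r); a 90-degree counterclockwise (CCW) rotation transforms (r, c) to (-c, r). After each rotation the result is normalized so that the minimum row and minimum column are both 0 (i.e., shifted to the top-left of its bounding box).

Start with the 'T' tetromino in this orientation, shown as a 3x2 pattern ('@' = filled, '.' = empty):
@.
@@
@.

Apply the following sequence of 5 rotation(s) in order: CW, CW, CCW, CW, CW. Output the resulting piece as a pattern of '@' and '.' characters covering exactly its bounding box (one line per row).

Start:
@.
@@
@.
After rotation 1 (CW):
@@@
.@.
After rotation 2 (CW):
.@
@@
.@
After rotation 3 (CCW):
@@@
.@.
After rotation 4 (CW):
.@
@@
.@
After rotation 5 (CW):
.@.
@@@

Answer: .@.
@@@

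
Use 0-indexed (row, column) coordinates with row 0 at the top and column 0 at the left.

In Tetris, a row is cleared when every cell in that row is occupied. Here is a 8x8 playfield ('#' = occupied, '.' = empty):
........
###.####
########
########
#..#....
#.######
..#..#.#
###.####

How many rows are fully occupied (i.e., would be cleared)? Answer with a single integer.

Check each row:
  row 0: 8 empty cells -> not full
  row 1: 1 empty cell -> not full
  row 2: 0 empty cells -> FULL (clear)
  row 3: 0 empty cells -> FULL (clear)
  row 4: 6 empty cells -> not full
  row 5: 1 empty cell -> not full
  row 6: 5 empty cells -> not full
  row 7: 1 empty cell -> not full
Total rows cleared: 2

Answer: 2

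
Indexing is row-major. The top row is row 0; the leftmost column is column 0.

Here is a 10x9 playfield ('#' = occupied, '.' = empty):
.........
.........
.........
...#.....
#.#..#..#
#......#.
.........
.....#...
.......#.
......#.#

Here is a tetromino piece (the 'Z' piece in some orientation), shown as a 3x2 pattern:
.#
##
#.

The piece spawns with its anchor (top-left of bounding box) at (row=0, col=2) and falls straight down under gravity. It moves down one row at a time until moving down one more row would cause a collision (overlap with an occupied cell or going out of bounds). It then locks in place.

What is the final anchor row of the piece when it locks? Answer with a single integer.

Answer: 1

Derivation:
Spawn at (row=0, col=2). Try each row:
  row 0: fits
  row 1: fits
  row 2: blocked -> lock at row 1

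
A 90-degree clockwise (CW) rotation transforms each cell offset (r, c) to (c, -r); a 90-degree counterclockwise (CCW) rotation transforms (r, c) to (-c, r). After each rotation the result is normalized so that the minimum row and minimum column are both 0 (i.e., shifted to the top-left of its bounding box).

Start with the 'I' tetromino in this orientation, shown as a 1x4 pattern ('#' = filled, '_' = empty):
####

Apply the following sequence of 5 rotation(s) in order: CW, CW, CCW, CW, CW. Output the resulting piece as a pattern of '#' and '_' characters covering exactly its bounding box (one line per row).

Start:
####
After rotation 1 (CW):
#
#
#
#
After rotation 2 (CW):
####
After rotation 3 (CCW):
#
#
#
#
After rotation 4 (CW):
####
After rotation 5 (CW):
#
#
#
#

Answer: #
#
#
#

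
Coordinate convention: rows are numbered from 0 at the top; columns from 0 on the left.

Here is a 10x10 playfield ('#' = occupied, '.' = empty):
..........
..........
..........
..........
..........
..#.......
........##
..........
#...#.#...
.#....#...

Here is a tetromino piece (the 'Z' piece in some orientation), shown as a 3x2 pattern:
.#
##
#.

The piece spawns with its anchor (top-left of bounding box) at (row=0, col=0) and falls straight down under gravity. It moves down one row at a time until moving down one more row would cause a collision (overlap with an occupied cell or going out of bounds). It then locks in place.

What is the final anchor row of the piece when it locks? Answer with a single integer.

Spawn at (row=0, col=0). Try each row:
  row 0: fits
  row 1: fits
  row 2: fits
  row 3: fits
  row 4: fits
  row 5: fits
  row 6: blocked -> lock at row 5

Answer: 5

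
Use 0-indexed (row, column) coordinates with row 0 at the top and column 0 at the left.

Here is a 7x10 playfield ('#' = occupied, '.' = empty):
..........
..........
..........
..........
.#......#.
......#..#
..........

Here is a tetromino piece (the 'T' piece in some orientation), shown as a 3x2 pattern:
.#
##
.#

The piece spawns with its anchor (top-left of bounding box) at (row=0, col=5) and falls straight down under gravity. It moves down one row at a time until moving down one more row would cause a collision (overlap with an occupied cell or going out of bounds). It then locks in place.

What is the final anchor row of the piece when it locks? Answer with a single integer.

Answer: 2

Derivation:
Spawn at (row=0, col=5). Try each row:
  row 0: fits
  row 1: fits
  row 2: fits
  row 3: blocked -> lock at row 2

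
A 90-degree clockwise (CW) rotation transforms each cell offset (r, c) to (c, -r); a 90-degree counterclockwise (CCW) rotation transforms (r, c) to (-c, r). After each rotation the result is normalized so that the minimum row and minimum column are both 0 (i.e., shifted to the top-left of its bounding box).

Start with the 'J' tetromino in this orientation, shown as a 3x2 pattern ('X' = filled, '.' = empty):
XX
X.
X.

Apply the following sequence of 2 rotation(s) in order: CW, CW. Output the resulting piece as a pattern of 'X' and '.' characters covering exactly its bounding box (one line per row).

Start:
XX
X.
X.
After rotation 1 (CW):
XXX
..X
After rotation 2 (CW):
.X
.X
XX

Answer: .X
.X
XX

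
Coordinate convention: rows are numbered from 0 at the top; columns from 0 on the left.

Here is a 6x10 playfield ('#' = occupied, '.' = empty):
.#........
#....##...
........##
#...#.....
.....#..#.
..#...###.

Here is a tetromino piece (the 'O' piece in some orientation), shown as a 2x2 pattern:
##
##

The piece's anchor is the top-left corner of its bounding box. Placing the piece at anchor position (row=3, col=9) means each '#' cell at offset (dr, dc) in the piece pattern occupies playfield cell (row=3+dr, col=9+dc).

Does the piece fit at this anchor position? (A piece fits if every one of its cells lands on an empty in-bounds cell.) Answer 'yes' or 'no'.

Answer: no

Derivation:
Check each piece cell at anchor (3, 9):
  offset (0,0) -> (3,9): empty -> OK
  offset (0,1) -> (3,10): out of bounds -> FAIL
  offset (1,0) -> (4,9): empty -> OK
  offset (1,1) -> (4,10): out of bounds -> FAIL
All cells valid: no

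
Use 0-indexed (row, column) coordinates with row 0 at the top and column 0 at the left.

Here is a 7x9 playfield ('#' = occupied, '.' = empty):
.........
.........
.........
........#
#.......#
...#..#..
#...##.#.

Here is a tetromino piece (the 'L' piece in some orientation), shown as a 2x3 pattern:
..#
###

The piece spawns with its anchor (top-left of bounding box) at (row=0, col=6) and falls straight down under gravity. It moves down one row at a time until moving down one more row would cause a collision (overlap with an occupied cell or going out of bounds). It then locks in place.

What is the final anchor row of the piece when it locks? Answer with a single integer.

Spawn at (row=0, col=6). Try each row:
  row 0: fits
  row 1: fits
  row 2: blocked -> lock at row 1

Answer: 1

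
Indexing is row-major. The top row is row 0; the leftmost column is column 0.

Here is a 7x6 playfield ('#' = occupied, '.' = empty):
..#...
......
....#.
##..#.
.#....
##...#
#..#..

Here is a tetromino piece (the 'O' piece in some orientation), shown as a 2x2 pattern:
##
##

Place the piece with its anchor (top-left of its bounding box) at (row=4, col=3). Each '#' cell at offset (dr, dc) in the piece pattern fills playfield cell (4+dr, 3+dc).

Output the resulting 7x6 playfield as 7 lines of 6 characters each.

Fill (4+0,3+0) = (4,3)
Fill (4+0,3+1) = (4,4)
Fill (4+1,3+0) = (5,3)
Fill (4+1,3+1) = (5,4)

Answer: ..#...
......
....#.
##..#.
.#.##.
##.###
#..#..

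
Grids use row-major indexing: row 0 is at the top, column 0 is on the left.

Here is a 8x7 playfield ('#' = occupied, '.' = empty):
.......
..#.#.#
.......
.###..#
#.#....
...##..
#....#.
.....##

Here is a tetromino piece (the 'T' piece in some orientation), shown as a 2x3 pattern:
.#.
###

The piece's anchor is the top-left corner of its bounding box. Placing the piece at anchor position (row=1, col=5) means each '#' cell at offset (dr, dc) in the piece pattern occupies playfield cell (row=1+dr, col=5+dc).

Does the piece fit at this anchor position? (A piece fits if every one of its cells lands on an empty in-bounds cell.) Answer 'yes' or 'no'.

Answer: no

Derivation:
Check each piece cell at anchor (1, 5):
  offset (0,1) -> (1,6): occupied ('#') -> FAIL
  offset (1,0) -> (2,5): empty -> OK
  offset (1,1) -> (2,6): empty -> OK
  offset (1,2) -> (2,7): out of bounds -> FAIL
All cells valid: no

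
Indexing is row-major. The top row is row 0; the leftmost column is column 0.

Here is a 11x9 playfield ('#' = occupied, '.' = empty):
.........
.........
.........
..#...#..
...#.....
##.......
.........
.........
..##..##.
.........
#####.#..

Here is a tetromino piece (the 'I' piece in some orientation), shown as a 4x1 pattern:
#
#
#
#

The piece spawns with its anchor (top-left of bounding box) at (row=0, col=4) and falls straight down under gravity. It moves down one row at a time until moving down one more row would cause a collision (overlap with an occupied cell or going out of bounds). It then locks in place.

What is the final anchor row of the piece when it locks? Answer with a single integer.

Answer: 6

Derivation:
Spawn at (row=0, col=4). Try each row:
  row 0: fits
  row 1: fits
  row 2: fits
  row 3: fits
  row 4: fits
  row 5: fits
  row 6: fits
  row 7: blocked -> lock at row 6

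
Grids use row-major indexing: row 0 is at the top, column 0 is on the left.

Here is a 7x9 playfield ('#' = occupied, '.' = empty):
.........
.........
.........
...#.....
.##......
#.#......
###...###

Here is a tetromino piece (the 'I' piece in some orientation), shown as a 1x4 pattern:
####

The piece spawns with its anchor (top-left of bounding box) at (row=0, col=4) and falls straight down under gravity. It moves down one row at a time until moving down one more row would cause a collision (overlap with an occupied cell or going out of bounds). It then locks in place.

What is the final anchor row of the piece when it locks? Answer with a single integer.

Spawn at (row=0, col=4). Try each row:
  row 0: fits
  row 1: fits
  row 2: fits
  row 3: fits
  row 4: fits
  row 5: fits
  row 6: blocked -> lock at row 5

Answer: 5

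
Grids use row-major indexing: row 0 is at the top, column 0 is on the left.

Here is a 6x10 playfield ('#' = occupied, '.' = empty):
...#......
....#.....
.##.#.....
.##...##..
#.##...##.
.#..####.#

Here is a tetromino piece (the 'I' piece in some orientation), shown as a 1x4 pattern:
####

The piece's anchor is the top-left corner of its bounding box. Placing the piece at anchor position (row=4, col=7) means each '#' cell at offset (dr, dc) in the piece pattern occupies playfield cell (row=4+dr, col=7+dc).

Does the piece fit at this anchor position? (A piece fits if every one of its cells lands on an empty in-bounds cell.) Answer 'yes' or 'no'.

Check each piece cell at anchor (4, 7):
  offset (0,0) -> (4,7): occupied ('#') -> FAIL
  offset (0,1) -> (4,8): occupied ('#') -> FAIL
  offset (0,2) -> (4,9): empty -> OK
  offset (0,3) -> (4,10): out of bounds -> FAIL
All cells valid: no

Answer: no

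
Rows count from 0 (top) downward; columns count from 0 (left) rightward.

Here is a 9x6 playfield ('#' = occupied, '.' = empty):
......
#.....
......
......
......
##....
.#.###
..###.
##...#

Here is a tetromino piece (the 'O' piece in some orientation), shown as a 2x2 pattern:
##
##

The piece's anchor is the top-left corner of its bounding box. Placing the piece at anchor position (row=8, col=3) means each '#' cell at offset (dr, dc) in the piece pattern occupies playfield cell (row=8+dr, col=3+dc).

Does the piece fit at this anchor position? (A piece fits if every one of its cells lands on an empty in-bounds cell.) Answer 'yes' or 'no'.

Check each piece cell at anchor (8, 3):
  offset (0,0) -> (8,3): empty -> OK
  offset (0,1) -> (8,4): empty -> OK
  offset (1,0) -> (9,3): out of bounds -> FAIL
  offset (1,1) -> (9,4): out of bounds -> FAIL
All cells valid: no

Answer: no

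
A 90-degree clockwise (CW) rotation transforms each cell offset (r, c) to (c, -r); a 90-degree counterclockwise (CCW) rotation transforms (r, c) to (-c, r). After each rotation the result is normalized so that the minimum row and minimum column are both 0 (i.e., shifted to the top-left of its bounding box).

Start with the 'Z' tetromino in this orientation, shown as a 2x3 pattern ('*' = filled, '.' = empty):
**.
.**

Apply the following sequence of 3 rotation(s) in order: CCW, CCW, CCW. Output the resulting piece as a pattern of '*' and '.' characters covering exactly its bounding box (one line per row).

Start:
**.
.**
After rotation 1 (CCW):
.*
**
*.
After rotation 2 (CCW):
**.
.**
After rotation 3 (CCW):
.*
**
*.

Answer: .*
**
*.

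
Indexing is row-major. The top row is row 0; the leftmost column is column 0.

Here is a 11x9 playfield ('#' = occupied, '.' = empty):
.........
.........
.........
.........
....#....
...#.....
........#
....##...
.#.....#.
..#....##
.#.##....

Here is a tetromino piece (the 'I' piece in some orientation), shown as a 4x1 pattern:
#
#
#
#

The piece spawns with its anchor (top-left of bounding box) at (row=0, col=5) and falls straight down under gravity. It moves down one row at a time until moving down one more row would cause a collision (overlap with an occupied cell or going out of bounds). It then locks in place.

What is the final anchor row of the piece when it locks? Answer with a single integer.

Spawn at (row=0, col=5). Try each row:
  row 0: fits
  row 1: fits
  row 2: fits
  row 3: fits
  row 4: blocked -> lock at row 3

Answer: 3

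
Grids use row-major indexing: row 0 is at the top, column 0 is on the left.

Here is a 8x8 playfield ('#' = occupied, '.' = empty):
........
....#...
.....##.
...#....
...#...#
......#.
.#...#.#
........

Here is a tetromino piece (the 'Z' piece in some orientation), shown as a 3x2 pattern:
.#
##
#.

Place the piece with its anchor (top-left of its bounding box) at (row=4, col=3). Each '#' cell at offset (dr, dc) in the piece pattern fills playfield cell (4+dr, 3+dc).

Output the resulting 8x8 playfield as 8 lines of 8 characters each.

Answer: ........
....#...
.....##.
...#....
...##..#
...##.#.
.#.#.#.#
........

Derivation:
Fill (4+0,3+1) = (4,4)
Fill (4+1,3+0) = (5,3)
Fill (4+1,3+1) = (5,4)
Fill (4+2,3+0) = (6,3)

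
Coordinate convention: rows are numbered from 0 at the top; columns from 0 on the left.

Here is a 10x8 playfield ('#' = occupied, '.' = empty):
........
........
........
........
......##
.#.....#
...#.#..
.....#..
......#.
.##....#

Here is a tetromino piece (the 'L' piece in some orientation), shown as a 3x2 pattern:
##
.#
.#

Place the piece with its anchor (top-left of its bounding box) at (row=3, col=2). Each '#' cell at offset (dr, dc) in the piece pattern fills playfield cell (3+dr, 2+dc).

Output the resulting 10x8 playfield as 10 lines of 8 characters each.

Fill (3+0,2+0) = (3,2)
Fill (3+0,2+1) = (3,3)
Fill (3+1,2+1) = (4,3)
Fill (3+2,2+1) = (5,3)

Answer: ........
........
........
..##....
...#..##
.#.#...#
...#.#..
.....#..
......#.
.##....#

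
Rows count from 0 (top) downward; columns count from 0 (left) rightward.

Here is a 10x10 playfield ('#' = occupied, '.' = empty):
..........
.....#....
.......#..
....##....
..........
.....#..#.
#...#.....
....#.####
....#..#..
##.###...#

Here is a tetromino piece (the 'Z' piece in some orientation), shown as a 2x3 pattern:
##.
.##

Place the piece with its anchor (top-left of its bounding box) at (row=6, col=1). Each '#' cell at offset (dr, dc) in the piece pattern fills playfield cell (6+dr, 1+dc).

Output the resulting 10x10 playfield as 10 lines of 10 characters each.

Answer: ..........
.....#....
.......#..
....##....
..........
.....#..#.
###.#.....
..###.####
....#..#..
##.###...#

Derivation:
Fill (6+0,1+0) = (6,1)
Fill (6+0,1+1) = (6,2)
Fill (6+1,1+1) = (7,2)
Fill (6+1,1+2) = (7,3)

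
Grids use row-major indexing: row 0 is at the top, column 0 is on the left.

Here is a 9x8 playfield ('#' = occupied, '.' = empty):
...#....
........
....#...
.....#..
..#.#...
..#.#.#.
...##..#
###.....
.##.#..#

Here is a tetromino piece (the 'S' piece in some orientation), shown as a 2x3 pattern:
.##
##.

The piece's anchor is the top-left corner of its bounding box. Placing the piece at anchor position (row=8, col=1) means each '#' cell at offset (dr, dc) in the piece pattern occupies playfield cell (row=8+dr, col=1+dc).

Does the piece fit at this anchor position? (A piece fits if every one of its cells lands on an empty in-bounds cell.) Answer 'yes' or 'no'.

Answer: no

Derivation:
Check each piece cell at anchor (8, 1):
  offset (0,1) -> (8,2): occupied ('#') -> FAIL
  offset (0,2) -> (8,3): empty -> OK
  offset (1,0) -> (9,1): out of bounds -> FAIL
  offset (1,1) -> (9,2): out of bounds -> FAIL
All cells valid: no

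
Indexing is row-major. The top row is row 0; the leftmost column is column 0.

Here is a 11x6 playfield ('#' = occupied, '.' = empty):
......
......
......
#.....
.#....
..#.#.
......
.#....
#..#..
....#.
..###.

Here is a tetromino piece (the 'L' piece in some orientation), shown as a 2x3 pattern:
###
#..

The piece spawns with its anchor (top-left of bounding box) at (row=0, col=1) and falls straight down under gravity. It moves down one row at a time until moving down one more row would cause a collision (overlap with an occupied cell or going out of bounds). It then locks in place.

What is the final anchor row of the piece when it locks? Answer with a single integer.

Answer: 2

Derivation:
Spawn at (row=0, col=1). Try each row:
  row 0: fits
  row 1: fits
  row 2: fits
  row 3: blocked -> lock at row 2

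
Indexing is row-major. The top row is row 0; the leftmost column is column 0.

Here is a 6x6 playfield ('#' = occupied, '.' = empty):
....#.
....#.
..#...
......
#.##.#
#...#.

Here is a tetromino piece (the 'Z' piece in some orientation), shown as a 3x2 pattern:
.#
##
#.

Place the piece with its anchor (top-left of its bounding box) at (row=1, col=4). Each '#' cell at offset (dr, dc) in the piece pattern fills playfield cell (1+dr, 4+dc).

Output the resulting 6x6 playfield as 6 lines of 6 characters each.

Fill (1+0,4+1) = (1,5)
Fill (1+1,4+0) = (2,4)
Fill (1+1,4+1) = (2,5)
Fill (1+2,4+0) = (3,4)

Answer: ....#.
....##
..#.##
....#.
#.##.#
#...#.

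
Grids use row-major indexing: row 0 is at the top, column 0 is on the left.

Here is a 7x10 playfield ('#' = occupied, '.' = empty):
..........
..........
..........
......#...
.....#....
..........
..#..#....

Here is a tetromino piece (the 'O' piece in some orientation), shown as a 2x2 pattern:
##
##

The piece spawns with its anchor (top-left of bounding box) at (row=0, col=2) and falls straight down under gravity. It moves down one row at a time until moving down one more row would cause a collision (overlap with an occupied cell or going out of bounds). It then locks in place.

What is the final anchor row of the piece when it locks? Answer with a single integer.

Answer: 4

Derivation:
Spawn at (row=0, col=2). Try each row:
  row 0: fits
  row 1: fits
  row 2: fits
  row 3: fits
  row 4: fits
  row 5: blocked -> lock at row 4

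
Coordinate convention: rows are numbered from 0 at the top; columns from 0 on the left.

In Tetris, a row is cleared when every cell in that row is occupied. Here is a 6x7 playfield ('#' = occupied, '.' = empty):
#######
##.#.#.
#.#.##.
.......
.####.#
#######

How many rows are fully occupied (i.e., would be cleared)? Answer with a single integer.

Answer: 2

Derivation:
Check each row:
  row 0: 0 empty cells -> FULL (clear)
  row 1: 3 empty cells -> not full
  row 2: 3 empty cells -> not full
  row 3: 7 empty cells -> not full
  row 4: 2 empty cells -> not full
  row 5: 0 empty cells -> FULL (clear)
Total rows cleared: 2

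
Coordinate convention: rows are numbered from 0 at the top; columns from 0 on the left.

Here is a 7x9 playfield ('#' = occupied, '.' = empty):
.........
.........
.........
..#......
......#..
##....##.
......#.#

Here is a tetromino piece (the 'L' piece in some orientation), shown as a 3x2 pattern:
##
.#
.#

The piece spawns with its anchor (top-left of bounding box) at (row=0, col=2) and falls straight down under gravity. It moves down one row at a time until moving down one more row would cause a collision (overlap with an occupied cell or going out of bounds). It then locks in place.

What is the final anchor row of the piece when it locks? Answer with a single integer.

Spawn at (row=0, col=2). Try each row:
  row 0: fits
  row 1: fits
  row 2: fits
  row 3: blocked -> lock at row 2

Answer: 2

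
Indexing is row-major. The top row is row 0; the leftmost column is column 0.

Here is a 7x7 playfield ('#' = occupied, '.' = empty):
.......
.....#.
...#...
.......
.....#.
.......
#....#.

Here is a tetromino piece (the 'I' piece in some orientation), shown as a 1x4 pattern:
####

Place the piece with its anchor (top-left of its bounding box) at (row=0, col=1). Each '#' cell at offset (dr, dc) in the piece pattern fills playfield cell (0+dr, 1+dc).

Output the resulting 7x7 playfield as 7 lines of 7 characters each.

Answer: .####..
.....#.
...#...
.......
.....#.
.......
#....#.

Derivation:
Fill (0+0,1+0) = (0,1)
Fill (0+0,1+1) = (0,2)
Fill (0+0,1+2) = (0,3)
Fill (0+0,1+3) = (0,4)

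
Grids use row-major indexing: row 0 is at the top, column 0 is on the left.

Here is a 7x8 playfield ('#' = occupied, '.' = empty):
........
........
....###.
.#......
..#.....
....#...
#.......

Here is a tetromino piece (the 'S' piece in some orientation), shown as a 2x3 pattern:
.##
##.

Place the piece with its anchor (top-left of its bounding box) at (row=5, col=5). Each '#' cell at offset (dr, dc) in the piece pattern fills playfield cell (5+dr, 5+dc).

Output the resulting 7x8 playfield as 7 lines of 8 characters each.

Fill (5+0,5+1) = (5,6)
Fill (5+0,5+2) = (5,7)
Fill (5+1,5+0) = (6,5)
Fill (5+1,5+1) = (6,6)

Answer: ........
........
....###.
.#......
..#.....
....#.##
#....##.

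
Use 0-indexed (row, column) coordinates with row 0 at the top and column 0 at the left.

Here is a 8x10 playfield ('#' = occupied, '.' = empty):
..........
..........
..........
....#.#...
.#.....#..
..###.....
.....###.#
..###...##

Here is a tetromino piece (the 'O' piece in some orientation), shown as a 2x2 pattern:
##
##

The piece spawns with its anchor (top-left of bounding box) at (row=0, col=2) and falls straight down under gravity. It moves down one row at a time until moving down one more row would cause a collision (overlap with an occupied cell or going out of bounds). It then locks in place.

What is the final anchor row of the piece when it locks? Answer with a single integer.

Spawn at (row=0, col=2). Try each row:
  row 0: fits
  row 1: fits
  row 2: fits
  row 3: fits
  row 4: blocked -> lock at row 3

Answer: 3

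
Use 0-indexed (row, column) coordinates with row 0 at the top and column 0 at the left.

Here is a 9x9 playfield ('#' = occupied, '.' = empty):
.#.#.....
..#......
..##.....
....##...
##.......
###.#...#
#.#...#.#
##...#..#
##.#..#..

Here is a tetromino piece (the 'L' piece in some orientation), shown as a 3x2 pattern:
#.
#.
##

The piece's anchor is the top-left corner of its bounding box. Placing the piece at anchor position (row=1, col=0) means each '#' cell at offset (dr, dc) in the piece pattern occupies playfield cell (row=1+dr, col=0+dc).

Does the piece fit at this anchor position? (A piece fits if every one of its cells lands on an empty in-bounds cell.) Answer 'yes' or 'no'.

Check each piece cell at anchor (1, 0):
  offset (0,0) -> (1,0): empty -> OK
  offset (1,0) -> (2,0): empty -> OK
  offset (2,0) -> (3,0): empty -> OK
  offset (2,1) -> (3,1): empty -> OK
All cells valid: yes

Answer: yes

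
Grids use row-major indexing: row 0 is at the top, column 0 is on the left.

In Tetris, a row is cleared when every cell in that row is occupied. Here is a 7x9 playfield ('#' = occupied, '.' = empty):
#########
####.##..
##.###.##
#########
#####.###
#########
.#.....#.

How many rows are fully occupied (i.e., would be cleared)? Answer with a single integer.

Check each row:
  row 0: 0 empty cells -> FULL (clear)
  row 1: 3 empty cells -> not full
  row 2: 2 empty cells -> not full
  row 3: 0 empty cells -> FULL (clear)
  row 4: 1 empty cell -> not full
  row 5: 0 empty cells -> FULL (clear)
  row 6: 7 empty cells -> not full
Total rows cleared: 3

Answer: 3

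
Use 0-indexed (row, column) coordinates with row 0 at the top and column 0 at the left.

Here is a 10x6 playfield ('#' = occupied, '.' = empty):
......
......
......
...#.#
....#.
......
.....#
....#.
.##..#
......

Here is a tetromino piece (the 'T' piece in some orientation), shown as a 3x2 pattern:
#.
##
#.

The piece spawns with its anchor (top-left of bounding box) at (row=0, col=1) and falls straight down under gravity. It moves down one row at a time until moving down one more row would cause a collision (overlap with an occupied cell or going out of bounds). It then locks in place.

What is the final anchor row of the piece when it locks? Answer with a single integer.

Answer: 5

Derivation:
Spawn at (row=0, col=1). Try each row:
  row 0: fits
  row 1: fits
  row 2: fits
  row 3: fits
  row 4: fits
  row 5: fits
  row 6: blocked -> lock at row 5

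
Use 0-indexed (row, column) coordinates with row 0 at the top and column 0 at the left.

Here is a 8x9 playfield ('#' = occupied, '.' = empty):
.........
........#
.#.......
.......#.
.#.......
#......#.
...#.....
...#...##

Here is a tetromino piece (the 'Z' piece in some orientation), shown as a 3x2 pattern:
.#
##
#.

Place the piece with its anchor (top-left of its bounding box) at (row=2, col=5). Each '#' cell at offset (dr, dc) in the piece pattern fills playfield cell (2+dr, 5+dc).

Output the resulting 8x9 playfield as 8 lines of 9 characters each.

Answer: .........
........#
.#....#..
.....###.
.#...#...
#......#.
...#.....
...#...##

Derivation:
Fill (2+0,5+1) = (2,6)
Fill (2+1,5+0) = (3,5)
Fill (2+1,5+1) = (3,6)
Fill (2+2,5+0) = (4,5)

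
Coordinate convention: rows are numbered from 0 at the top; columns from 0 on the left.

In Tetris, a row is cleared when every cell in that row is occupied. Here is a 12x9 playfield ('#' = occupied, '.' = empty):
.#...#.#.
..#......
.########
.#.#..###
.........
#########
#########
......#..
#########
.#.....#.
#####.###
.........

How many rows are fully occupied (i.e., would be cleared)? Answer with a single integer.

Answer: 3

Derivation:
Check each row:
  row 0: 6 empty cells -> not full
  row 1: 8 empty cells -> not full
  row 2: 1 empty cell -> not full
  row 3: 4 empty cells -> not full
  row 4: 9 empty cells -> not full
  row 5: 0 empty cells -> FULL (clear)
  row 6: 0 empty cells -> FULL (clear)
  row 7: 8 empty cells -> not full
  row 8: 0 empty cells -> FULL (clear)
  row 9: 7 empty cells -> not full
  row 10: 1 empty cell -> not full
  row 11: 9 empty cells -> not full
Total rows cleared: 3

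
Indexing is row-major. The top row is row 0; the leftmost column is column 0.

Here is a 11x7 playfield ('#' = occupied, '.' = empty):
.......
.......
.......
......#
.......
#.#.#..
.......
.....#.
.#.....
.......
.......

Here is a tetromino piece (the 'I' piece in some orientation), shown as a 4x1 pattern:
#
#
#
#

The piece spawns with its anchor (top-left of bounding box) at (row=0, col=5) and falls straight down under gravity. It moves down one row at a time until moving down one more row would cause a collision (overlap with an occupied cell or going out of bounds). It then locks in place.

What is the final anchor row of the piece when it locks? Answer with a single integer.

Spawn at (row=0, col=5). Try each row:
  row 0: fits
  row 1: fits
  row 2: fits
  row 3: fits
  row 4: blocked -> lock at row 3

Answer: 3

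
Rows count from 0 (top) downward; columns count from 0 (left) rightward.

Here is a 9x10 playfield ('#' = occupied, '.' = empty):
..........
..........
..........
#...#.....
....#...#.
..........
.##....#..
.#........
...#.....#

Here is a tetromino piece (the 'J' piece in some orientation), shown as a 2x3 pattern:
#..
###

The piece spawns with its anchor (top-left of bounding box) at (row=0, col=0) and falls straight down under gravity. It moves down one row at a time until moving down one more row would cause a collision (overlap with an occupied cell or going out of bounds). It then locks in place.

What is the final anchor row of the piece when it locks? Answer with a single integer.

Spawn at (row=0, col=0). Try each row:
  row 0: fits
  row 1: fits
  row 2: blocked -> lock at row 1

Answer: 1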